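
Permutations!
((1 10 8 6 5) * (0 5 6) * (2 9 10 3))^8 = ((0 5 1 3 2 9 10 8))^8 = (10)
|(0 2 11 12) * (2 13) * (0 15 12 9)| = |(0 13 2 11 9)(12 15)| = 10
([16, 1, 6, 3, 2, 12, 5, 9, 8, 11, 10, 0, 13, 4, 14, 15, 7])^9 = (0 11 9 7 16)(2 12)(4 5)(6 13)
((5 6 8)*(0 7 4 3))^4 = ((0 7 4 3)(5 6 8))^4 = (5 6 8)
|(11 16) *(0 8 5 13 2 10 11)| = |(0 8 5 13 2 10 11 16)| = 8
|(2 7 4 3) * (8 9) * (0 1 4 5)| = 14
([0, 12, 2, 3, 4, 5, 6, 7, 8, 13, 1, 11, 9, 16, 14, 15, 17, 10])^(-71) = [0, 10, 2, 3, 4, 5, 6, 7, 8, 12, 17, 11, 1, 9, 14, 15, 13, 16]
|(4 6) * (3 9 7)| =6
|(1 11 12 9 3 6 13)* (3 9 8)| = 7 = |(1 11 12 8 3 6 13)|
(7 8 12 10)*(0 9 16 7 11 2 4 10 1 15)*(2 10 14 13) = [9, 15, 4, 3, 14, 5, 6, 8, 12, 16, 11, 10, 1, 2, 13, 0, 7] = (0 9 16 7 8 12 1 15)(2 4 14 13)(10 11)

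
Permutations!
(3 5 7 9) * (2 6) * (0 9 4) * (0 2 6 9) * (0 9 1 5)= [9, 5, 1, 0, 2, 7, 6, 4, 8, 3]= (0 9 3)(1 5 7 4 2)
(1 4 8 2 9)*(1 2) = (1 4 8)(2 9) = [0, 4, 9, 3, 8, 5, 6, 7, 1, 2]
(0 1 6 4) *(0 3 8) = [1, 6, 2, 8, 3, 5, 4, 7, 0] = (0 1 6 4 3 8)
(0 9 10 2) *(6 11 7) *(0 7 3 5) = (0 9 10 2 7 6 11 3 5) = [9, 1, 7, 5, 4, 0, 11, 6, 8, 10, 2, 3]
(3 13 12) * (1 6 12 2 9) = [0, 6, 9, 13, 4, 5, 12, 7, 8, 1, 10, 11, 3, 2] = (1 6 12 3 13 2 9)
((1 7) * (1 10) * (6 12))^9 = ((1 7 10)(6 12))^9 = (6 12)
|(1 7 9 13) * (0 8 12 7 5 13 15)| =6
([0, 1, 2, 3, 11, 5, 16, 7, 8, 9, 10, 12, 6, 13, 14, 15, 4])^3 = (4 6 11 16 12)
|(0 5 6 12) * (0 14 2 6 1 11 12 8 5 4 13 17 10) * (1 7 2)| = |(0 4 13 17 10)(1 11 12 14)(2 6 8 5 7)| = 20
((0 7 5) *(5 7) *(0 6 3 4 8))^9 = ((0 5 6 3 4 8))^9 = (0 3)(4 5)(6 8)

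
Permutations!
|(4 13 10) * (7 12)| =|(4 13 10)(7 12)| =6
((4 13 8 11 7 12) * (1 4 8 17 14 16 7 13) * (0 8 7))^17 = (0 13 16 11 14 8 17)(1 4)(7 12)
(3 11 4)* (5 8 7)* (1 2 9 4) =(1 2 9 4 3 11)(5 8 7) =[0, 2, 9, 11, 3, 8, 6, 5, 7, 4, 10, 1]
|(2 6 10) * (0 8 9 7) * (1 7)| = |(0 8 9 1 7)(2 6 10)| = 15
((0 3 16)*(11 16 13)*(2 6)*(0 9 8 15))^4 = ((0 3 13 11 16 9 8 15)(2 6))^4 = (0 16)(3 9)(8 13)(11 15)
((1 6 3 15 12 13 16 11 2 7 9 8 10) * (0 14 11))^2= ((0 14 11 2 7 9 8 10 1 6 3 15 12 13 16))^2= (0 11 7 8 1 3 12 16 14 2 9 10 6 15 13)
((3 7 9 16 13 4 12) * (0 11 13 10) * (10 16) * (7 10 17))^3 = (17)(0 4 10 13 3 11 12)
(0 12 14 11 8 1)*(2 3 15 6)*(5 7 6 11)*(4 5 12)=(0 4 5 7 6 2 3 15 11 8 1)(12 14)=[4, 0, 3, 15, 5, 7, 2, 6, 1, 9, 10, 8, 14, 13, 12, 11]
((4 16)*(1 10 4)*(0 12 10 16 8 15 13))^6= (16)(0 13 15 8 4 10 12)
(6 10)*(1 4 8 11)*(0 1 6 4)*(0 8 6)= (0 1 8 11)(4 6 10)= [1, 8, 2, 3, 6, 5, 10, 7, 11, 9, 4, 0]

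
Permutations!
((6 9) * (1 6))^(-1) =((1 6 9))^(-1) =(1 9 6)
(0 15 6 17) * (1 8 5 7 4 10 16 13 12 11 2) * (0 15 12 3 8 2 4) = (0 12 11 4 10 16 13 3 8 5 7)(1 2)(6 17 15) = [12, 2, 1, 8, 10, 7, 17, 0, 5, 9, 16, 4, 11, 3, 14, 6, 13, 15]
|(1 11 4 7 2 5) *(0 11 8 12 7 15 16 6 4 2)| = |(0 11 2 5 1 8 12 7)(4 15 16 6)| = 8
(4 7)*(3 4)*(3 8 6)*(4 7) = (3 7 8 6) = [0, 1, 2, 7, 4, 5, 3, 8, 6]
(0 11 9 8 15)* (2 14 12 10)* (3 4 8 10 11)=(0 3 4 8 15)(2 14 12 11 9 10)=[3, 1, 14, 4, 8, 5, 6, 7, 15, 10, 2, 9, 11, 13, 12, 0]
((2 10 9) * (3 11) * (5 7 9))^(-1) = ((2 10 5 7 9)(3 11))^(-1) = (2 9 7 5 10)(3 11)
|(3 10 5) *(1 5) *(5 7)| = |(1 7 5 3 10)| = 5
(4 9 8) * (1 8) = [0, 8, 2, 3, 9, 5, 6, 7, 4, 1] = (1 8 4 9)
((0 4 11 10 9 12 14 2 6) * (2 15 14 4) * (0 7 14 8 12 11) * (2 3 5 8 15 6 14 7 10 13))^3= ((15)(0 3 5 8 12 4)(2 14 6 10 9 11 13))^3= (15)(0 8)(2 10 13 6 11 14 9)(3 12)(4 5)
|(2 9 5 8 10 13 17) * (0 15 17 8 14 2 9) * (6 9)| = 24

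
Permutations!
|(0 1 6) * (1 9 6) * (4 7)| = 6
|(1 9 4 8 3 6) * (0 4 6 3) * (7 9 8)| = 7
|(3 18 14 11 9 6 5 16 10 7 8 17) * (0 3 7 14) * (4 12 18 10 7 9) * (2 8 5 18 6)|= 36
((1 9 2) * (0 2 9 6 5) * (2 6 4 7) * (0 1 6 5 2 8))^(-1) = (9)(0 8 7 4 1 5)(2 6)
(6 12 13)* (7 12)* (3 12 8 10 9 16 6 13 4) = (3 12 4)(6 7 8 10 9 16) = [0, 1, 2, 12, 3, 5, 7, 8, 10, 16, 9, 11, 4, 13, 14, 15, 6]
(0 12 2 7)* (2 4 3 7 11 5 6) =(0 12 4 3 7)(2 11 5 6) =[12, 1, 11, 7, 3, 6, 2, 0, 8, 9, 10, 5, 4]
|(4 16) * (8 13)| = 2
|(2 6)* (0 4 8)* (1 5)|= |(0 4 8)(1 5)(2 6)|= 6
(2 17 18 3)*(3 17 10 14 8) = (2 10 14 8 3)(17 18) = [0, 1, 10, 2, 4, 5, 6, 7, 3, 9, 14, 11, 12, 13, 8, 15, 16, 18, 17]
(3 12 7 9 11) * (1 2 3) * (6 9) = (1 2 3 12 7 6 9 11) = [0, 2, 3, 12, 4, 5, 9, 6, 8, 11, 10, 1, 7]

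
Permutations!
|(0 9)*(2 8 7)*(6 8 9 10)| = |(0 10 6 8 7 2 9)| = 7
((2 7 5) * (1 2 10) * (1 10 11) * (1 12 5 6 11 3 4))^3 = (1 6 5)(2 11 3)(4 7 12)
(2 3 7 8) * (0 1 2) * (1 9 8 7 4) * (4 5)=(0 9 8)(1 2 3 5 4)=[9, 2, 3, 5, 1, 4, 6, 7, 0, 8]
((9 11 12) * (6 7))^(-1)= ((6 7)(9 11 12))^(-1)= (6 7)(9 12 11)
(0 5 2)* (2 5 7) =(0 7 2) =[7, 1, 0, 3, 4, 5, 6, 2]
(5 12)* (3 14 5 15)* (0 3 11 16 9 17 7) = (0 3 14 5 12 15 11 16 9 17 7) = [3, 1, 2, 14, 4, 12, 6, 0, 8, 17, 10, 16, 15, 13, 5, 11, 9, 7]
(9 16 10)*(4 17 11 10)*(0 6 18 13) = (0 6 18 13)(4 17 11 10 9 16) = [6, 1, 2, 3, 17, 5, 18, 7, 8, 16, 9, 10, 12, 0, 14, 15, 4, 11, 13]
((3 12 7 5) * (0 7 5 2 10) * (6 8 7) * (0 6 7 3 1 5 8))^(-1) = ((0 7 2 10 6)(1 5)(3 12 8))^(-1) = (0 6 10 2 7)(1 5)(3 8 12)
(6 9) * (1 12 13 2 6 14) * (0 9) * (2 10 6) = (0 9 14 1 12 13 10 6) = [9, 12, 2, 3, 4, 5, 0, 7, 8, 14, 6, 11, 13, 10, 1]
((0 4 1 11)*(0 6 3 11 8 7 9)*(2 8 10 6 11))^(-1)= (11)(0 9 7 8 2 3 6 10 1 4)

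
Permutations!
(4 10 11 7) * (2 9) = [0, 1, 9, 3, 10, 5, 6, 4, 8, 2, 11, 7] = (2 9)(4 10 11 7)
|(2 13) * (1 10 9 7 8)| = 10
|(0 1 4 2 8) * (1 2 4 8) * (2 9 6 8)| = |(0 9 6 8)(1 2)| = 4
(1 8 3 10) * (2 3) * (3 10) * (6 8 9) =(1 9 6 8 2 10) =[0, 9, 10, 3, 4, 5, 8, 7, 2, 6, 1]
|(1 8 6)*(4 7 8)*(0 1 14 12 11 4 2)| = |(0 1 2)(4 7 8 6 14 12 11)| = 21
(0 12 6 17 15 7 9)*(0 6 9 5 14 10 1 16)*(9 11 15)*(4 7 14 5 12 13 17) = [13, 16, 2, 3, 7, 5, 4, 12, 8, 6, 1, 15, 11, 17, 10, 14, 0, 9] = (0 13 17 9 6 4 7 12 11 15 14 10 1 16)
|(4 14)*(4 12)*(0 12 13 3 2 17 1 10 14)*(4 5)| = |(0 12 5 4)(1 10 14 13 3 2 17)| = 28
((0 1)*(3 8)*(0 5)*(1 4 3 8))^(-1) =(8)(0 5 1 3 4)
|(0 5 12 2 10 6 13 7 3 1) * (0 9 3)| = 24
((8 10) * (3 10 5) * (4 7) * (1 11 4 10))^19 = ((1 11 4 7 10 8 5 3))^19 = (1 7 5 11 10 3 4 8)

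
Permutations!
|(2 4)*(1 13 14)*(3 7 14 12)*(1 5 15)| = 8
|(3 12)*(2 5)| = 2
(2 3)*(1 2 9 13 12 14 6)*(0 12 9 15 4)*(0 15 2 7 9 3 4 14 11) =(0 12 11)(1 7 9 13 3 2 4 15 14 6) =[12, 7, 4, 2, 15, 5, 1, 9, 8, 13, 10, 0, 11, 3, 6, 14]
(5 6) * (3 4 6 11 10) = (3 4 6 5 11 10) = [0, 1, 2, 4, 6, 11, 5, 7, 8, 9, 3, 10]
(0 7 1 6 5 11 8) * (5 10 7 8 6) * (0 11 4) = (0 8 11 6 10 7 1 5 4) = [8, 5, 2, 3, 0, 4, 10, 1, 11, 9, 7, 6]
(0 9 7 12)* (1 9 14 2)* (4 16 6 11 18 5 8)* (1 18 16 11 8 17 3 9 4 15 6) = (0 14 2 18 5 17 3 9 7 12)(1 4 11 16)(6 8 15) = [14, 4, 18, 9, 11, 17, 8, 12, 15, 7, 10, 16, 0, 13, 2, 6, 1, 3, 5]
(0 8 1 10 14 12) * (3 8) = (0 3 8 1 10 14 12) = [3, 10, 2, 8, 4, 5, 6, 7, 1, 9, 14, 11, 0, 13, 12]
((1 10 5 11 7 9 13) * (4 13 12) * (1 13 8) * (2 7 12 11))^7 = ((13)(1 10 5 2 7 9 11 12 4 8))^7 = (13)(1 12 7 10 4 9 5 8 11 2)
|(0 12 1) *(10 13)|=6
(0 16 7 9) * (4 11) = [16, 1, 2, 3, 11, 5, 6, 9, 8, 0, 10, 4, 12, 13, 14, 15, 7] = (0 16 7 9)(4 11)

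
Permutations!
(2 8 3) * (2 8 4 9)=(2 4 9)(3 8)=[0, 1, 4, 8, 9, 5, 6, 7, 3, 2]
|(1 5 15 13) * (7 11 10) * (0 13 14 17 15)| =|(0 13 1 5)(7 11 10)(14 17 15)| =12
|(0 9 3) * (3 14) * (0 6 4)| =|(0 9 14 3 6 4)| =6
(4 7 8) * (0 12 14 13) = (0 12 14 13)(4 7 8) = [12, 1, 2, 3, 7, 5, 6, 8, 4, 9, 10, 11, 14, 0, 13]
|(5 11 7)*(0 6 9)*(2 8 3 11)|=|(0 6 9)(2 8 3 11 7 5)|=6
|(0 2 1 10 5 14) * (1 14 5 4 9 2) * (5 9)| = 8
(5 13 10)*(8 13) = (5 8 13 10) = [0, 1, 2, 3, 4, 8, 6, 7, 13, 9, 5, 11, 12, 10]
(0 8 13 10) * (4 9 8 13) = [13, 1, 2, 3, 9, 5, 6, 7, 4, 8, 0, 11, 12, 10] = (0 13 10)(4 9 8)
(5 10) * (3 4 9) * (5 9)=[0, 1, 2, 4, 5, 10, 6, 7, 8, 3, 9]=(3 4 5 10 9)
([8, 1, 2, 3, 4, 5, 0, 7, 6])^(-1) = [6, 1, 2, 3, 4, 5, 8, 7, 0]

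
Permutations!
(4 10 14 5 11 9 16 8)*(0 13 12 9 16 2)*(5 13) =(0 5 11 16 8 4 10 14 13 12 9 2) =[5, 1, 0, 3, 10, 11, 6, 7, 4, 2, 14, 16, 9, 12, 13, 15, 8]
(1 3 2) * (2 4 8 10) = (1 3 4 8 10 2) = [0, 3, 1, 4, 8, 5, 6, 7, 10, 9, 2]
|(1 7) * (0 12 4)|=|(0 12 4)(1 7)|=6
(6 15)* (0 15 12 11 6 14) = (0 15 14)(6 12 11) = [15, 1, 2, 3, 4, 5, 12, 7, 8, 9, 10, 6, 11, 13, 0, 14]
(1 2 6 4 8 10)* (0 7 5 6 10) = [7, 2, 10, 3, 8, 6, 4, 5, 0, 9, 1] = (0 7 5 6 4 8)(1 2 10)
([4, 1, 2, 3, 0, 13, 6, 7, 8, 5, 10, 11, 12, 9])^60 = [0, 1, 2, 3, 4, 5, 6, 7, 8, 9, 10, 11, 12, 13]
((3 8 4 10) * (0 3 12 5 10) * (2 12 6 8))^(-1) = (0 4 8 6 10 5 12 2 3)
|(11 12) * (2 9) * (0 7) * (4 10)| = |(0 7)(2 9)(4 10)(11 12)| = 2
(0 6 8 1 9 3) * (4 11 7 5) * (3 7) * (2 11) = [6, 9, 11, 0, 2, 4, 8, 5, 1, 7, 10, 3] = (0 6 8 1 9 7 5 4 2 11 3)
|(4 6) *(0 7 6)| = 4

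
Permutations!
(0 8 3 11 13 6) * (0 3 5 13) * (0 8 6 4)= (0 6 3 11 8 5 13 4)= [6, 1, 2, 11, 0, 13, 3, 7, 5, 9, 10, 8, 12, 4]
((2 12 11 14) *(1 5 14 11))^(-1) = (1 12 2 14 5)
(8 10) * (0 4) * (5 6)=[4, 1, 2, 3, 0, 6, 5, 7, 10, 9, 8]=(0 4)(5 6)(8 10)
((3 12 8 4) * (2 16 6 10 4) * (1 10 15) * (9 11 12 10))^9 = (16)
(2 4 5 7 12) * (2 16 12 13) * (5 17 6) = (2 4 17 6 5 7 13)(12 16) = [0, 1, 4, 3, 17, 7, 5, 13, 8, 9, 10, 11, 16, 2, 14, 15, 12, 6]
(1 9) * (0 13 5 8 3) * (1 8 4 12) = (0 13 5 4 12 1 9 8 3) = [13, 9, 2, 0, 12, 4, 6, 7, 3, 8, 10, 11, 1, 5]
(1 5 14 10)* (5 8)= (1 8 5 14 10)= [0, 8, 2, 3, 4, 14, 6, 7, 5, 9, 1, 11, 12, 13, 10]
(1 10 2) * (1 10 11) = (1 11)(2 10) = [0, 11, 10, 3, 4, 5, 6, 7, 8, 9, 2, 1]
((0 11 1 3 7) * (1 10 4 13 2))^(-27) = ((0 11 10 4 13 2 1 3 7))^(-27) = (13)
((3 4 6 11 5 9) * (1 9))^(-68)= ((1 9 3 4 6 11 5))^(-68)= (1 3 6 5 9 4 11)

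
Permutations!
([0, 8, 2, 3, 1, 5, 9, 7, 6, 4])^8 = (1 9 8 4 6)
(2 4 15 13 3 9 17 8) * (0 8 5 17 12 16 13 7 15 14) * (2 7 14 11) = (0 8 7 15 14)(2 4 11)(3 9 12 16 13)(5 17) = [8, 1, 4, 9, 11, 17, 6, 15, 7, 12, 10, 2, 16, 3, 0, 14, 13, 5]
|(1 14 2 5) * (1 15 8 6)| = |(1 14 2 5 15 8 6)| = 7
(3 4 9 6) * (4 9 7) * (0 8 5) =(0 8 5)(3 9 6)(4 7) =[8, 1, 2, 9, 7, 0, 3, 4, 5, 6]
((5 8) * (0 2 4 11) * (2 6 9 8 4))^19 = ((0 6 9 8 5 4 11))^19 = (0 4 8 6 11 5 9)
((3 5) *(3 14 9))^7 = (3 9 14 5)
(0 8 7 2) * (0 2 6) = [8, 1, 2, 3, 4, 5, 0, 6, 7] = (0 8 7 6)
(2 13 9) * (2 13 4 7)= (2 4 7)(9 13)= [0, 1, 4, 3, 7, 5, 6, 2, 8, 13, 10, 11, 12, 9]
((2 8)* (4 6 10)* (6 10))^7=(2 8)(4 10)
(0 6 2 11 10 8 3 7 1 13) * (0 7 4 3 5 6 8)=(0 8 5 6 2 11 10)(1 13 7)(3 4)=[8, 13, 11, 4, 3, 6, 2, 1, 5, 9, 0, 10, 12, 7]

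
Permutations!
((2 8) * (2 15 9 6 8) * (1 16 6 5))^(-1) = (1 5 9 15 8 6 16)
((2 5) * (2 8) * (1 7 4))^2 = (1 4 7)(2 8 5)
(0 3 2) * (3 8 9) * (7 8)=(0 7 8 9 3 2)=[7, 1, 0, 2, 4, 5, 6, 8, 9, 3]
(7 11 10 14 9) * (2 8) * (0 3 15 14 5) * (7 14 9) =[3, 1, 8, 15, 4, 0, 6, 11, 2, 14, 5, 10, 12, 13, 7, 9] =(0 3 15 9 14 7 11 10 5)(2 8)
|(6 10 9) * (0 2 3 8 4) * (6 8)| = 8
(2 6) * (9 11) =(2 6)(9 11) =[0, 1, 6, 3, 4, 5, 2, 7, 8, 11, 10, 9]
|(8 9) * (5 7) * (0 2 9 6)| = 10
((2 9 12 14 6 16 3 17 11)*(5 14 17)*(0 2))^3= ((0 2 9 12 17 11)(3 5 14 6 16))^3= (0 12)(2 17)(3 6 5 16 14)(9 11)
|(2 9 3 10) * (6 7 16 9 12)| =8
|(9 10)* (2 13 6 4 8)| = 10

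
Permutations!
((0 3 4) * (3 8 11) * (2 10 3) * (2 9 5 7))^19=(0 4 3 10 2 7 5 9 11 8)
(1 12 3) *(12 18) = (1 18 12 3) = [0, 18, 2, 1, 4, 5, 6, 7, 8, 9, 10, 11, 3, 13, 14, 15, 16, 17, 12]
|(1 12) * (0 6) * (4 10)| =|(0 6)(1 12)(4 10)| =2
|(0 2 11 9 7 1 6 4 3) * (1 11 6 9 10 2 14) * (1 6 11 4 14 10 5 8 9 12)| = 10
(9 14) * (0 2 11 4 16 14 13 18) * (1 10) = [2, 10, 11, 3, 16, 5, 6, 7, 8, 13, 1, 4, 12, 18, 9, 15, 14, 17, 0] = (0 2 11 4 16 14 9 13 18)(1 10)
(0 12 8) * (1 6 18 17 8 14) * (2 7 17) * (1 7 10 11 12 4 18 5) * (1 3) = (0 4 18 2 10 11 12 14 7 17 8)(1 6 5 3) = [4, 6, 10, 1, 18, 3, 5, 17, 0, 9, 11, 12, 14, 13, 7, 15, 16, 8, 2]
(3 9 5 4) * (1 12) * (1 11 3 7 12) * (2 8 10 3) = (2 8 10 3 9 5 4 7 12 11) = [0, 1, 8, 9, 7, 4, 6, 12, 10, 5, 3, 2, 11]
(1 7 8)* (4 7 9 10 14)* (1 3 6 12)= [0, 9, 2, 6, 7, 5, 12, 8, 3, 10, 14, 11, 1, 13, 4]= (1 9 10 14 4 7 8 3 6 12)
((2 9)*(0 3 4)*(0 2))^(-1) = (0 9 2 4 3)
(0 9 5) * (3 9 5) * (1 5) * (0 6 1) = (1 5 6)(3 9) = [0, 5, 2, 9, 4, 6, 1, 7, 8, 3]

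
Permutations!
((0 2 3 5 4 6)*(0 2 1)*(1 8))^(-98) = ((0 8 1)(2 3 5 4 6))^(-98) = (0 8 1)(2 5 6 3 4)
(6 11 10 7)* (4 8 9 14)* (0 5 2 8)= (0 5 2 8 9 14 4)(6 11 10 7)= [5, 1, 8, 3, 0, 2, 11, 6, 9, 14, 7, 10, 12, 13, 4]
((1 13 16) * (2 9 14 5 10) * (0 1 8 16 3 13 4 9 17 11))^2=(0 4 14 10 17)(1 9 5 2 11)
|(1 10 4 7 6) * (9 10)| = 6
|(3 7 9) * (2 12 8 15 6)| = 15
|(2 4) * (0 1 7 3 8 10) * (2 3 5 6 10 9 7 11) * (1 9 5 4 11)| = |(0 9 7 4 3 8 5 6 10)(2 11)| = 18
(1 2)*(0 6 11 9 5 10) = (0 6 11 9 5 10)(1 2) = [6, 2, 1, 3, 4, 10, 11, 7, 8, 5, 0, 9]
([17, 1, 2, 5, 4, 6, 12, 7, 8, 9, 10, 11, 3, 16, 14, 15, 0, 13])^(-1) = [16, 1, 2, 12, 4, 3, 5, 7, 8, 9, 10, 11, 6, 17, 14, 15, 13, 0]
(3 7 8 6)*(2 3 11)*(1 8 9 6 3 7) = (1 8 3)(2 7 9 6 11) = [0, 8, 7, 1, 4, 5, 11, 9, 3, 6, 10, 2]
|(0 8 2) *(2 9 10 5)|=6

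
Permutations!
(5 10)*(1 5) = (1 5 10) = [0, 5, 2, 3, 4, 10, 6, 7, 8, 9, 1]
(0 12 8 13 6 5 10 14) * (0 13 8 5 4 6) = [12, 1, 2, 3, 6, 10, 4, 7, 8, 9, 14, 11, 5, 0, 13] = (0 12 5 10 14 13)(4 6)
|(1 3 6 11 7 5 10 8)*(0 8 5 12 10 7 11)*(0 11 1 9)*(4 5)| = |(0 8 9)(1 3 6 11)(4 5 7 12 10)| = 60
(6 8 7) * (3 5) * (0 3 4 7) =[3, 1, 2, 5, 7, 4, 8, 6, 0] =(0 3 5 4 7 6 8)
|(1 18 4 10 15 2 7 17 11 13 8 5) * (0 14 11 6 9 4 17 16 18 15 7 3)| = 40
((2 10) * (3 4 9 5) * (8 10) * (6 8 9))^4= ((2 9 5 3 4 6 8 10))^4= (2 4)(3 10)(5 8)(6 9)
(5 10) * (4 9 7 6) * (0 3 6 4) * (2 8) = [3, 1, 8, 6, 9, 10, 0, 4, 2, 7, 5] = (0 3 6)(2 8)(4 9 7)(5 10)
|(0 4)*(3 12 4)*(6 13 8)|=12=|(0 3 12 4)(6 13 8)|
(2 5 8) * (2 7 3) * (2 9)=(2 5 8 7 3 9)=[0, 1, 5, 9, 4, 8, 6, 3, 7, 2]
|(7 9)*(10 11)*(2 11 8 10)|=2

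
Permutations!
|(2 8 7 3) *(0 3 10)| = |(0 3 2 8 7 10)| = 6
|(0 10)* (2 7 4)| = 6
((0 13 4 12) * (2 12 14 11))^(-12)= (0 4 11 12 13 14 2)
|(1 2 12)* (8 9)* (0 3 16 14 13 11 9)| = 24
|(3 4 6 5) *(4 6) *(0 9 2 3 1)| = 7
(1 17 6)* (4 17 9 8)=[0, 9, 2, 3, 17, 5, 1, 7, 4, 8, 10, 11, 12, 13, 14, 15, 16, 6]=(1 9 8 4 17 6)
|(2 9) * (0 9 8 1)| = 5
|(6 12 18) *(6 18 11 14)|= 4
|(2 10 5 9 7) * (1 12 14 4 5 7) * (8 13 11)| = |(1 12 14 4 5 9)(2 10 7)(8 13 11)| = 6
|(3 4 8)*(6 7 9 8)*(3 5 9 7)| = 3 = |(3 4 6)(5 9 8)|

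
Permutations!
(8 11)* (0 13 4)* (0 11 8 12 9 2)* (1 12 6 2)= (0 13 4 11 6 2)(1 12 9)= [13, 12, 0, 3, 11, 5, 2, 7, 8, 1, 10, 6, 9, 4]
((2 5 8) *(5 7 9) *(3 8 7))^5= ((2 3 8)(5 7 9))^5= (2 8 3)(5 9 7)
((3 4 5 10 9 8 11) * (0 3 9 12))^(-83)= (0 3 4 5 10 12)(8 11 9)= ((0 3 4 5 10 12)(8 11 9))^(-83)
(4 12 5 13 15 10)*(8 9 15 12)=(4 8 9 15 10)(5 13 12)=[0, 1, 2, 3, 8, 13, 6, 7, 9, 15, 4, 11, 5, 12, 14, 10]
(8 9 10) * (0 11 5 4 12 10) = (0 11 5 4 12 10 8 9) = [11, 1, 2, 3, 12, 4, 6, 7, 9, 0, 8, 5, 10]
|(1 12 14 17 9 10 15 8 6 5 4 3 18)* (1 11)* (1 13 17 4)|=15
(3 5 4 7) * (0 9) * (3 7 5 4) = (0 9)(3 4 5) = [9, 1, 2, 4, 5, 3, 6, 7, 8, 0]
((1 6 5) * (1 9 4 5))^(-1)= ((1 6)(4 5 9))^(-1)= (1 6)(4 9 5)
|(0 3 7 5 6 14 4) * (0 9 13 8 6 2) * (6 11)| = |(0 3 7 5 2)(4 9 13 8 11 6 14)| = 35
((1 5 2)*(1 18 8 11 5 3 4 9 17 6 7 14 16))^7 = ((1 3 4 9 17 6 7 14 16)(2 18 8 11 5))^7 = (1 14 6 9 3 16 7 17 4)(2 8 5 18 11)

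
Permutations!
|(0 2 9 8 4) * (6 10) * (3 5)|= 10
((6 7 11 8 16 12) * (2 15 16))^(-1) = (2 8 11 7 6 12 16 15)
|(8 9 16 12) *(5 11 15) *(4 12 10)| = |(4 12 8 9 16 10)(5 11 15)| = 6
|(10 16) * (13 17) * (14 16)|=|(10 14 16)(13 17)|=6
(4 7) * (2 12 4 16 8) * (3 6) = (2 12 4 7 16 8)(3 6) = [0, 1, 12, 6, 7, 5, 3, 16, 2, 9, 10, 11, 4, 13, 14, 15, 8]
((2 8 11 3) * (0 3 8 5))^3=((0 3 2 5)(8 11))^3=(0 5 2 3)(8 11)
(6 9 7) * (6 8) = (6 9 7 8) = [0, 1, 2, 3, 4, 5, 9, 8, 6, 7]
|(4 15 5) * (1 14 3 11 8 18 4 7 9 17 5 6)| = 36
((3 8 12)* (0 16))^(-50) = (16)(3 8 12)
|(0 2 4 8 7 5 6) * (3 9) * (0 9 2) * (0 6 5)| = |(0 6 9 3 2 4 8 7)| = 8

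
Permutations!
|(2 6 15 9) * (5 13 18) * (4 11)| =12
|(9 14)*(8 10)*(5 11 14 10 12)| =7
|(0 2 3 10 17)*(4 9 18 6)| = |(0 2 3 10 17)(4 9 18 6)| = 20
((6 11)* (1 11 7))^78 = ((1 11 6 7))^78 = (1 6)(7 11)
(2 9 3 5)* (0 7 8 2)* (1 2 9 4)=(0 7 8 9 3 5)(1 2 4)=[7, 2, 4, 5, 1, 0, 6, 8, 9, 3]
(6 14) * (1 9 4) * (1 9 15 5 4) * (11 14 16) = (1 15 5 4 9)(6 16 11 14) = [0, 15, 2, 3, 9, 4, 16, 7, 8, 1, 10, 14, 12, 13, 6, 5, 11]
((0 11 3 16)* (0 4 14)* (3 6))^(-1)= (0 14 4 16 3 6 11)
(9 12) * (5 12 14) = (5 12 9 14) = [0, 1, 2, 3, 4, 12, 6, 7, 8, 14, 10, 11, 9, 13, 5]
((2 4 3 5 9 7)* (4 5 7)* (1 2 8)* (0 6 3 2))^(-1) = ((0 6 3 7 8 1)(2 5 9 4))^(-1) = (0 1 8 7 3 6)(2 4 9 5)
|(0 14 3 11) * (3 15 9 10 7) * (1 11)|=|(0 14 15 9 10 7 3 1 11)|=9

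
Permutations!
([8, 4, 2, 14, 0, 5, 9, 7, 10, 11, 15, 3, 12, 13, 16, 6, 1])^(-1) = (0 4 1 16 14 3 11 9 6 15 10 8)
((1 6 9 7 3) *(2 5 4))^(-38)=(1 9 3 6 7)(2 5 4)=((1 6 9 7 3)(2 5 4))^(-38)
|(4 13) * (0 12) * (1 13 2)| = 4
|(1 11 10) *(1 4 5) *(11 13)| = |(1 13 11 10 4 5)| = 6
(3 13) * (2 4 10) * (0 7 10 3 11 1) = (0 7 10 2 4 3 13 11 1) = [7, 0, 4, 13, 3, 5, 6, 10, 8, 9, 2, 1, 12, 11]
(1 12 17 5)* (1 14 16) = (1 12 17 5 14 16) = [0, 12, 2, 3, 4, 14, 6, 7, 8, 9, 10, 11, 17, 13, 16, 15, 1, 5]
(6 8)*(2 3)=(2 3)(6 8)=[0, 1, 3, 2, 4, 5, 8, 7, 6]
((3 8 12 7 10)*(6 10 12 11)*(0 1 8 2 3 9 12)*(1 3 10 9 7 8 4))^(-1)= (0 7 10 2 3)(1 4)(6 11 8 12 9)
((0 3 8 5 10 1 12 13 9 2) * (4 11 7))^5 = (0 1)(2 10)(3 12)(4 7 11)(5 9)(8 13)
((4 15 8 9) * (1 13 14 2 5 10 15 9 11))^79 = (1 8 10 2 13 11 15 5 14)(4 9)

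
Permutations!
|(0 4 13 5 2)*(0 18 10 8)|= 8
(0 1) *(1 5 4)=(0 5 4 1)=[5, 0, 2, 3, 1, 4]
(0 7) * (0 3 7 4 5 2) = (0 4 5 2)(3 7) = [4, 1, 0, 7, 5, 2, 6, 3]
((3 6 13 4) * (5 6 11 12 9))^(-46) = ((3 11 12 9 5 6 13 4))^(-46) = (3 12 5 13)(4 11 9 6)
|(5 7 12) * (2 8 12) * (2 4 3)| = 7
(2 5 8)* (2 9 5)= (5 8 9)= [0, 1, 2, 3, 4, 8, 6, 7, 9, 5]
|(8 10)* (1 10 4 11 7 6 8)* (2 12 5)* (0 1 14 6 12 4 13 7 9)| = 14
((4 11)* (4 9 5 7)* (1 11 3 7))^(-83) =((1 11 9 5)(3 7 4))^(-83) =(1 11 9 5)(3 7 4)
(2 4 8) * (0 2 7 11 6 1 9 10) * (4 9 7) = (0 2 9 10)(1 7 11 6)(4 8) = [2, 7, 9, 3, 8, 5, 1, 11, 4, 10, 0, 6]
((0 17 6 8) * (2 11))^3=((0 17 6 8)(2 11))^3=(0 8 6 17)(2 11)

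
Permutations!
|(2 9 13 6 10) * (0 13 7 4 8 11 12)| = 11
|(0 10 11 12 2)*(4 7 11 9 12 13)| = 20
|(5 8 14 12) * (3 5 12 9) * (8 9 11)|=|(3 5 9)(8 14 11)|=3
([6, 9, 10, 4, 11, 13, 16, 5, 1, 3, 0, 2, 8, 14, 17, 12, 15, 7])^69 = [12, 11, 16, 10, 0, 7, 8, 17, 4, 2, 15, 6, 3, 5, 13, 9, 1, 14]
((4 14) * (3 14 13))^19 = (3 13 4 14)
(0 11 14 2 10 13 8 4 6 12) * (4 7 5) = (0 11 14 2 10 13 8 7 5 4 6 12) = [11, 1, 10, 3, 6, 4, 12, 5, 7, 9, 13, 14, 0, 8, 2]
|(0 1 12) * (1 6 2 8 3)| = 7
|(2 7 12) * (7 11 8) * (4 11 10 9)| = |(2 10 9 4 11 8 7 12)| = 8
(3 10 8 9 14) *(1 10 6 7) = [0, 10, 2, 6, 4, 5, 7, 1, 9, 14, 8, 11, 12, 13, 3] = (1 10 8 9 14 3 6 7)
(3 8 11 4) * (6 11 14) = (3 8 14 6 11 4) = [0, 1, 2, 8, 3, 5, 11, 7, 14, 9, 10, 4, 12, 13, 6]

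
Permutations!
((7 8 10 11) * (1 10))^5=(11)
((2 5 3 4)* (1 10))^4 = (10) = ((1 10)(2 5 3 4))^4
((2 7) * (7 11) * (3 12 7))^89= ((2 11 3 12 7))^89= (2 7 12 3 11)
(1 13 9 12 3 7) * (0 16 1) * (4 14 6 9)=(0 16 1 13 4 14 6 9 12 3 7)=[16, 13, 2, 7, 14, 5, 9, 0, 8, 12, 10, 11, 3, 4, 6, 15, 1]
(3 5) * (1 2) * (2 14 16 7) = (1 14 16 7 2)(3 5) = [0, 14, 1, 5, 4, 3, 6, 2, 8, 9, 10, 11, 12, 13, 16, 15, 7]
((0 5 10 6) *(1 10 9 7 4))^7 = (0 6 10 1 4 7 9 5) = ((0 5 9 7 4 1 10 6))^7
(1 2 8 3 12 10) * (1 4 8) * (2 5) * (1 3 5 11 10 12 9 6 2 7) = [0, 11, 3, 9, 8, 7, 2, 1, 5, 6, 4, 10, 12] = (12)(1 11 10 4 8 5 7)(2 3 9 6)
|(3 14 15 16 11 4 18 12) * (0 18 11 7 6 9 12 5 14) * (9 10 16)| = |(0 18 5 14 15 9 12 3)(4 11)(6 10 16 7)| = 8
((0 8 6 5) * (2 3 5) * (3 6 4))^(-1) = (0 5 3 4 8)(2 6) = ((0 8 4 3 5)(2 6))^(-1)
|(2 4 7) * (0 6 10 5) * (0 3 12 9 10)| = 30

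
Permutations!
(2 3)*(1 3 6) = (1 3 2 6) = [0, 3, 6, 2, 4, 5, 1]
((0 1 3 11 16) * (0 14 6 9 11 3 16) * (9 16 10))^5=((0 1 10 9 11)(6 16 14))^5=(6 14 16)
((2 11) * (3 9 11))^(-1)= (2 11 9 3)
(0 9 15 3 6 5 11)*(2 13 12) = (0 9 15 3 6 5 11)(2 13 12) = [9, 1, 13, 6, 4, 11, 5, 7, 8, 15, 10, 0, 2, 12, 14, 3]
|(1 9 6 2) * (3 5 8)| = 12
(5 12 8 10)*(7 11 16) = [0, 1, 2, 3, 4, 12, 6, 11, 10, 9, 5, 16, 8, 13, 14, 15, 7] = (5 12 8 10)(7 11 16)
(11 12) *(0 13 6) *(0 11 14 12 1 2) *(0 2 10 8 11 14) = (0 13 6 14 12)(1 10 8 11) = [13, 10, 2, 3, 4, 5, 14, 7, 11, 9, 8, 1, 0, 6, 12]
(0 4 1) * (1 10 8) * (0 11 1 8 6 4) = (1 11)(4 10 6) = [0, 11, 2, 3, 10, 5, 4, 7, 8, 9, 6, 1]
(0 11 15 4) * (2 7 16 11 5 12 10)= (0 5 12 10 2 7 16 11 15 4)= [5, 1, 7, 3, 0, 12, 6, 16, 8, 9, 2, 15, 10, 13, 14, 4, 11]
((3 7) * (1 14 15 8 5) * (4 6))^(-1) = (1 5 8 15 14)(3 7)(4 6)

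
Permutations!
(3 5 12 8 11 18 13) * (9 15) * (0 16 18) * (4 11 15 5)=(0 16 18 13 3 4 11)(5 12 8 15 9)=[16, 1, 2, 4, 11, 12, 6, 7, 15, 5, 10, 0, 8, 3, 14, 9, 18, 17, 13]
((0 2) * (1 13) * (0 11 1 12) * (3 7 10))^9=((0 2 11 1 13 12)(3 7 10))^9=(0 1)(2 13)(11 12)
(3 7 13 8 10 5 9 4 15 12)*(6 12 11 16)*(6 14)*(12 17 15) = (3 7 13 8 10 5 9 4 12)(6 17 15 11 16 14) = [0, 1, 2, 7, 12, 9, 17, 13, 10, 4, 5, 16, 3, 8, 6, 11, 14, 15]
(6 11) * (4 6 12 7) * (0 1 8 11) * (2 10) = (0 1 8 11 12 7 4 6)(2 10) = [1, 8, 10, 3, 6, 5, 0, 4, 11, 9, 2, 12, 7]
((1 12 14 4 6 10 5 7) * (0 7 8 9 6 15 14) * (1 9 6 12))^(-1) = (0 12 9 7)(4 14 15)(5 10 6 8) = ((0 7 9 12)(4 15 14)(5 8 6 10))^(-1)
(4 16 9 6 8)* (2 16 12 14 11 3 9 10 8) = (2 16 10 8 4 12 14 11 3 9 6) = [0, 1, 16, 9, 12, 5, 2, 7, 4, 6, 8, 3, 14, 13, 11, 15, 10]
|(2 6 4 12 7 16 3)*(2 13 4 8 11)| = |(2 6 8 11)(3 13 4 12 7 16)| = 12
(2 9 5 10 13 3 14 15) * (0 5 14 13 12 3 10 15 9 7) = (0 5 15 2 7)(3 13 10 12)(9 14) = [5, 1, 7, 13, 4, 15, 6, 0, 8, 14, 12, 11, 3, 10, 9, 2]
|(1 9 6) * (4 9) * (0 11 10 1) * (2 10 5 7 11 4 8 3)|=60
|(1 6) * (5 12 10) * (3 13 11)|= 6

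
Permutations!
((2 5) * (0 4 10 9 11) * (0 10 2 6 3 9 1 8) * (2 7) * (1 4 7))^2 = ((0 7 2 5 6 3 9 11 10 4 1 8))^2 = (0 2 6 9 10 1)(3 11 4 8 7 5)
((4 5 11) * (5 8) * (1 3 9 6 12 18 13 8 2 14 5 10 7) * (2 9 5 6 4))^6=((1 3 5 11 2 14 6 12 18 13 8 10 7)(4 9))^6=(1 6 7 14 10 2 8 11 13 5 18 3 12)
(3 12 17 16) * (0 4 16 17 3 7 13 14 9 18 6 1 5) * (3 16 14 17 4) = [3, 5, 2, 12, 14, 0, 1, 13, 8, 18, 10, 11, 16, 17, 9, 15, 7, 4, 6] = (0 3 12 16 7 13 17 4 14 9 18 6 1 5)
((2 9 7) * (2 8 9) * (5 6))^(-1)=(5 6)(7 9 8)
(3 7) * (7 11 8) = (3 11 8 7) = [0, 1, 2, 11, 4, 5, 6, 3, 7, 9, 10, 8]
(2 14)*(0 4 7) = (0 4 7)(2 14) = [4, 1, 14, 3, 7, 5, 6, 0, 8, 9, 10, 11, 12, 13, 2]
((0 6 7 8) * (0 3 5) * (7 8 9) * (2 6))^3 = ((0 2 6 8 3 5)(7 9))^3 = (0 8)(2 3)(5 6)(7 9)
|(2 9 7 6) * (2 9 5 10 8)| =12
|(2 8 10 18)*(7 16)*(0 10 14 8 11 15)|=6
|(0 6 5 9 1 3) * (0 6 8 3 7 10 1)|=6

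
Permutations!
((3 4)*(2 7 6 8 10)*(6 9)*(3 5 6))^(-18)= ((2 7 9 3 4 5 6 8 10))^(-18)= (10)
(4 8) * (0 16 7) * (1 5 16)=(0 1 5 16 7)(4 8)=[1, 5, 2, 3, 8, 16, 6, 0, 4, 9, 10, 11, 12, 13, 14, 15, 7]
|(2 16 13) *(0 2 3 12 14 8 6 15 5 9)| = |(0 2 16 13 3 12 14 8 6 15 5 9)| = 12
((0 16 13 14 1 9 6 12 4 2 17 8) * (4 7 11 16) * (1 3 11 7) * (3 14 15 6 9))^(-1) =(0 8 17 2 4)(1 12 6 15 13 16 11 3)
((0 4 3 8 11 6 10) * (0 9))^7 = ((0 4 3 8 11 6 10 9))^7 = (0 9 10 6 11 8 3 4)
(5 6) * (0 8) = (0 8)(5 6) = [8, 1, 2, 3, 4, 6, 5, 7, 0]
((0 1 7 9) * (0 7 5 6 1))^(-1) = ((1 5 6)(7 9))^(-1) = (1 6 5)(7 9)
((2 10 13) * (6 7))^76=(2 10 13)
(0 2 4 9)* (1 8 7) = [2, 8, 4, 3, 9, 5, 6, 1, 7, 0] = (0 2 4 9)(1 8 7)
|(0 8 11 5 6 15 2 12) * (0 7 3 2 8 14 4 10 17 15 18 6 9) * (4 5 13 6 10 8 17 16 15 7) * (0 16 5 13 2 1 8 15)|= |(0 14 13 6 18 10 5 9 16)(1 8 11 2 12 4 15 17 7 3)|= 90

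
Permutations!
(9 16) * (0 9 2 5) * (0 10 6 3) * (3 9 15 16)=[15, 1, 5, 0, 4, 10, 9, 7, 8, 3, 6, 11, 12, 13, 14, 16, 2]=(0 15 16 2 5 10 6 9 3)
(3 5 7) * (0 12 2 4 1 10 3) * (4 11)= (0 12 2 11 4 1 10 3 5 7)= [12, 10, 11, 5, 1, 7, 6, 0, 8, 9, 3, 4, 2]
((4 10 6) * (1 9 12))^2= ((1 9 12)(4 10 6))^2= (1 12 9)(4 6 10)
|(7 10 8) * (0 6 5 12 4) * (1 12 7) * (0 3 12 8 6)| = |(1 8)(3 12 4)(5 7 10 6)| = 12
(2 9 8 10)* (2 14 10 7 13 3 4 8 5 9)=[0, 1, 2, 4, 8, 9, 6, 13, 7, 5, 14, 11, 12, 3, 10]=(3 4 8 7 13)(5 9)(10 14)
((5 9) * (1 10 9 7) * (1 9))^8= (10)(5 9 7)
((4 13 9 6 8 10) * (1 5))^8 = (4 9 8)(6 10 13)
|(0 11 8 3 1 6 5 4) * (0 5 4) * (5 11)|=|(0 5)(1 6 4 11 8 3)|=6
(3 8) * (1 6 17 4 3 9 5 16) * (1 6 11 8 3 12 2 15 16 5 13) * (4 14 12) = (1 11 8 9 13)(2 15 16 6 17 14 12) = [0, 11, 15, 3, 4, 5, 17, 7, 9, 13, 10, 8, 2, 1, 12, 16, 6, 14]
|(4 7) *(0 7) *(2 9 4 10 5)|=|(0 7 10 5 2 9 4)|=7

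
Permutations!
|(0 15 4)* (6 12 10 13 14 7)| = 6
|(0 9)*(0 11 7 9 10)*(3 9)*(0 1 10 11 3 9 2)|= |(0 11 7 9 3 2)(1 10)|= 6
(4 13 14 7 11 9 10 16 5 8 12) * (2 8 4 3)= (2 8 12 3)(4 13 14 7 11 9 10 16 5)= [0, 1, 8, 2, 13, 4, 6, 11, 12, 10, 16, 9, 3, 14, 7, 15, 5]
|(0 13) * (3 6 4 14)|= |(0 13)(3 6 4 14)|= 4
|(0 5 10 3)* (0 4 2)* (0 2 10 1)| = |(0 5 1)(3 4 10)| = 3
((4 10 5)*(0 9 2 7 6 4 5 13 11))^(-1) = ((0 9 2 7 6 4 10 13 11))^(-1) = (0 11 13 10 4 6 7 2 9)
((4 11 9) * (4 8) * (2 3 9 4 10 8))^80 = (11)(2 9 3)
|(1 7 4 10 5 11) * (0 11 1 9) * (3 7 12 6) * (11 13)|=8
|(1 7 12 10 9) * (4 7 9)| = 4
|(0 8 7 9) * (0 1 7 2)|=3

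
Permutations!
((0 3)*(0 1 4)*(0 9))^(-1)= (0 9 4 1 3)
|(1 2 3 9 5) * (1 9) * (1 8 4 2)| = 4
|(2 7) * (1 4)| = 2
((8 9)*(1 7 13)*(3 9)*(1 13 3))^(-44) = ((13)(1 7 3 9 8))^(-44) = (13)(1 7 3 9 8)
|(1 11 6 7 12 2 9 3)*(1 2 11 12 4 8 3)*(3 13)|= 11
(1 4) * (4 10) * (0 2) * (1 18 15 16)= (0 2)(1 10 4 18 15 16)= [2, 10, 0, 3, 18, 5, 6, 7, 8, 9, 4, 11, 12, 13, 14, 16, 1, 17, 15]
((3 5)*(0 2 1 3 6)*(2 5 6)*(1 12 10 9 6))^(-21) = (12)(1 3)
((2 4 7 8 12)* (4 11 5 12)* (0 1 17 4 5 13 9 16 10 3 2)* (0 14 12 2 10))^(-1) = (0 16 9 13 11 2 5 8 7 4 17 1)(3 10)(12 14)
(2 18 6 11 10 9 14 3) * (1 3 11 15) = (1 3 2 18 6 15)(9 14 11 10) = [0, 3, 18, 2, 4, 5, 15, 7, 8, 14, 9, 10, 12, 13, 11, 1, 16, 17, 6]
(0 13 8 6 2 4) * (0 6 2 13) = (2 4 6 13 8) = [0, 1, 4, 3, 6, 5, 13, 7, 2, 9, 10, 11, 12, 8]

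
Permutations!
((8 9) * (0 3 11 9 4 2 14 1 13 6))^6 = (0 2 3 14 11 1 9 13 8 6 4)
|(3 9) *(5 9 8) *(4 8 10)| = |(3 10 4 8 5 9)| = 6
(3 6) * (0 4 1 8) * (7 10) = (0 4 1 8)(3 6)(7 10) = [4, 8, 2, 6, 1, 5, 3, 10, 0, 9, 7]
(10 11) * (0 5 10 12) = (0 5 10 11 12) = [5, 1, 2, 3, 4, 10, 6, 7, 8, 9, 11, 12, 0]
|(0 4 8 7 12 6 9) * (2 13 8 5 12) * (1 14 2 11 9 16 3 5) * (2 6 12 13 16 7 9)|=14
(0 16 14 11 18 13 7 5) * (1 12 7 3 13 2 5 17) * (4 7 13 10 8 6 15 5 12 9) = (0 16 14 11 18 2 12 13 3 10 8 6 15 5)(1 9 4 7 17) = [16, 9, 12, 10, 7, 0, 15, 17, 6, 4, 8, 18, 13, 3, 11, 5, 14, 1, 2]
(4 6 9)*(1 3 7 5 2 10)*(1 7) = (1 3)(2 10 7 5)(4 6 9) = [0, 3, 10, 1, 6, 2, 9, 5, 8, 4, 7]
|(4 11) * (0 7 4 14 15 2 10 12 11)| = |(0 7 4)(2 10 12 11 14 15)| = 6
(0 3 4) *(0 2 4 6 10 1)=(0 3 6 10 1)(2 4)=[3, 0, 4, 6, 2, 5, 10, 7, 8, 9, 1]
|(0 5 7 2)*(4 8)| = |(0 5 7 2)(4 8)| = 4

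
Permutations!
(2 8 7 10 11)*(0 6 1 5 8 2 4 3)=(0 6 1 5 8 7 10 11 4 3)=[6, 5, 2, 0, 3, 8, 1, 10, 7, 9, 11, 4]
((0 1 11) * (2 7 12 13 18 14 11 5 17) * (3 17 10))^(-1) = ((0 1 5 10 3 17 2 7 12 13 18 14 11))^(-1) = (0 11 14 18 13 12 7 2 17 3 10 5 1)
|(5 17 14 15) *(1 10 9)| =12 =|(1 10 9)(5 17 14 15)|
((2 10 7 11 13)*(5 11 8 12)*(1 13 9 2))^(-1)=(1 13)(2 9 11 5 12 8 7 10)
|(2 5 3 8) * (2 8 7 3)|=|(8)(2 5)(3 7)|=2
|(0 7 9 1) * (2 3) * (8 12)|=4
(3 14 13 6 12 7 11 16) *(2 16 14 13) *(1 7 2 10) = (1 7 11 14 10)(2 16 3 13 6 12) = [0, 7, 16, 13, 4, 5, 12, 11, 8, 9, 1, 14, 2, 6, 10, 15, 3]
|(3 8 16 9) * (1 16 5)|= 6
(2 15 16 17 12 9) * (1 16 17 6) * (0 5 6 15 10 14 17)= [5, 16, 10, 3, 4, 6, 1, 7, 8, 2, 14, 11, 9, 13, 17, 0, 15, 12]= (0 5 6 1 16 15)(2 10 14 17 12 9)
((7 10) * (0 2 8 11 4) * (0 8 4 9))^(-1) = ((0 2 4 8 11 9)(7 10))^(-1) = (0 9 11 8 4 2)(7 10)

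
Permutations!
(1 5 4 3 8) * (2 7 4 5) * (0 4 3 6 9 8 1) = (0 4 6 9 8)(1 2 7 3) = [4, 2, 7, 1, 6, 5, 9, 3, 0, 8]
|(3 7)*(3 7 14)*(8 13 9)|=6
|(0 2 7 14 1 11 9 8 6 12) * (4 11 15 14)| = 9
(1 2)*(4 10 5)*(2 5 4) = [0, 5, 1, 3, 10, 2, 6, 7, 8, 9, 4] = (1 5 2)(4 10)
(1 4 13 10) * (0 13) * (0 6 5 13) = (1 4 6 5 13 10) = [0, 4, 2, 3, 6, 13, 5, 7, 8, 9, 1, 11, 12, 10]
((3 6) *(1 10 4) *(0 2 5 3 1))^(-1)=(0 4 10 1 6 3 5 2)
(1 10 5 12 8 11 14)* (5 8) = [0, 10, 2, 3, 4, 12, 6, 7, 11, 9, 8, 14, 5, 13, 1] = (1 10 8 11 14)(5 12)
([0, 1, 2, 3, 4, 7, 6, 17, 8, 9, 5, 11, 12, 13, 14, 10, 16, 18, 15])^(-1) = [0, 1, 2, 3, 4, 10, 6, 5, 8, 9, 15, 11, 12, 13, 14, 18, 16, 7, 17]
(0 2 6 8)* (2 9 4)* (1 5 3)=(0 9 4 2 6 8)(1 5 3)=[9, 5, 6, 1, 2, 3, 8, 7, 0, 4]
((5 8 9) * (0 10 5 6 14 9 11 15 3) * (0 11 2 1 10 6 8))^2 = ((0 6 14 9 8 2 1 10 5)(3 11 15))^2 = (0 14 8 1 5 6 9 2 10)(3 15 11)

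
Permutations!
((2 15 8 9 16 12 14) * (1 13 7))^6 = ((1 13 7)(2 15 8 9 16 12 14))^6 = (2 14 12 16 9 8 15)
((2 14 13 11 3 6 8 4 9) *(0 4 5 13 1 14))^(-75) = (0 4 9 2)(1 14)(3 5)(6 13)(8 11) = ((0 4 9 2)(1 14)(3 6 8 5 13 11))^(-75)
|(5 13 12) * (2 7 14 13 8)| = |(2 7 14 13 12 5 8)| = 7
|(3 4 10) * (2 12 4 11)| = |(2 12 4 10 3 11)| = 6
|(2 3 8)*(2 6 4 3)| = |(3 8 6 4)| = 4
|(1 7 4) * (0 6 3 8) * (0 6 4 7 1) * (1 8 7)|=10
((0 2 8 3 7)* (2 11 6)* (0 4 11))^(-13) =((2 8 3 7 4 11 6))^(-13) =(2 8 3 7 4 11 6)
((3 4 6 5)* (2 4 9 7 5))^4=(9)(2 4 6)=((2 4 6)(3 9 7 5))^4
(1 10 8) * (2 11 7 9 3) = (1 10 8)(2 11 7 9 3) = [0, 10, 11, 2, 4, 5, 6, 9, 1, 3, 8, 7]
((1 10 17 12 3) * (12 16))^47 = ((1 10 17 16 12 3))^47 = (1 3 12 16 17 10)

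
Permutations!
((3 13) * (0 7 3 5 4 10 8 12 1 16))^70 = (0 5 12 7 4 1 3 10 16 13 8)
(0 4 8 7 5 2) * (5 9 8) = (0 4 5 2)(7 9 8) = [4, 1, 0, 3, 5, 2, 6, 9, 7, 8]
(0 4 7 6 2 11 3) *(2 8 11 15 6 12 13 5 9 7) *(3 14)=(0 4 2 15 6 8 11 14 3)(5 9 7 12 13)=[4, 1, 15, 0, 2, 9, 8, 12, 11, 7, 10, 14, 13, 5, 3, 6]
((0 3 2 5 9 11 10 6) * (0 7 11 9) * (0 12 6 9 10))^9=((0 3 2 5 12 6 7 11)(9 10))^9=(0 3 2 5 12 6 7 11)(9 10)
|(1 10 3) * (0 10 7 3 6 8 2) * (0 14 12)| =|(0 10 6 8 2 14 12)(1 7 3)| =21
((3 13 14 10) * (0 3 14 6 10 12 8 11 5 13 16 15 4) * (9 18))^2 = ((0 3 16 15 4)(5 13 6 10 14 12 8 11)(9 18))^2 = (18)(0 16 4 3 15)(5 6 14 8)(10 12 11 13)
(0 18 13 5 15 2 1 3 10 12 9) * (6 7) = (0 18 13 5 15 2 1 3 10 12 9)(6 7) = [18, 3, 1, 10, 4, 15, 7, 6, 8, 0, 12, 11, 9, 5, 14, 2, 16, 17, 13]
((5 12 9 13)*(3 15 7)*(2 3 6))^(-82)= (2 7 3 6 15)(5 9)(12 13)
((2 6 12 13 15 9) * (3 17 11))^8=(2 12 15)(3 11 17)(6 13 9)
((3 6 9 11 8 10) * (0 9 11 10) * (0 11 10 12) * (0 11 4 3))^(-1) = (0 10 6 3 4 8 11 12 9)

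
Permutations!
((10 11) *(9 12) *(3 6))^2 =(12)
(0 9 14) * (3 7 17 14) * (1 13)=[9, 13, 2, 7, 4, 5, 6, 17, 8, 3, 10, 11, 12, 1, 0, 15, 16, 14]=(0 9 3 7 17 14)(1 13)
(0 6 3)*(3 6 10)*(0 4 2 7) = (0 10 3 4 2 7) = [10, 1, 7, 4, 2, 5, 6, 0, 8, 9, 3]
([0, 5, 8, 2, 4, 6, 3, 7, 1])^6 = [0, 1, 2, 3, 4, 5, 6, 7, 8]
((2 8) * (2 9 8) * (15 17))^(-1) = (8 9)(15 17)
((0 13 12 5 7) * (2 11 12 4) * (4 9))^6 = (0 12 4)(2 13 5)(7 11 9)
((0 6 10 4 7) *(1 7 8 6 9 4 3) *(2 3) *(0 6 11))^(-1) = (0 11 8 4 9)(1 3 2 10 6 7)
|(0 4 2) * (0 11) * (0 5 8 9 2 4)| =|(2 11 5 8 9)| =5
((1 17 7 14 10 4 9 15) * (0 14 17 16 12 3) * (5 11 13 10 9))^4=((0 14 9 15 1 16 12 3)(4 5 11 13 10)(7 17))^4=(17)(0 1)(3 15)(4 10 13 11 5)(9 12)(14 16)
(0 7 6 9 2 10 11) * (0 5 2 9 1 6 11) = (0 7 11 5 2 10)(1 6) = [7, 6, 10, 3, 4, 2, 1, 11, 8, 9, 0, 5]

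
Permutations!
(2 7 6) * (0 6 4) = (0 6 2 7 4) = [6, 1, 7, 3, 0, 5, 2, 4]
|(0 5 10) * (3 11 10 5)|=|(0 3 11 10)|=4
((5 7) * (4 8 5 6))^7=((4 8 5 7 6))^7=(4 5 6 8 7)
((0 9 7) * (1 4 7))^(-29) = ((0 9 1 4 7))^(-29) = (0 9 1 4 7)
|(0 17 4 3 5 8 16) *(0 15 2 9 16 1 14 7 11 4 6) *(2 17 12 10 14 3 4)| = 12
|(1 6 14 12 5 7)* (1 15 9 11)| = 9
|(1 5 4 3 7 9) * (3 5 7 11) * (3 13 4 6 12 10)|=24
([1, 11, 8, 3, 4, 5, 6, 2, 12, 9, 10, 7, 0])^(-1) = (0 12 8 2 7 11 1)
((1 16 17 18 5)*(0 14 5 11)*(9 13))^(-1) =(0 11 18 17 16 1 5 14)(9 13)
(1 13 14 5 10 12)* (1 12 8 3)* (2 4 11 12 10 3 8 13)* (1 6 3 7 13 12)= (1 2 4 11)(3 6)(5 7 13 14)(10 12)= [0, 2, 4, 6, 11, 7, 3, 13, 8, 9, 12, 1, 10, 14, 5]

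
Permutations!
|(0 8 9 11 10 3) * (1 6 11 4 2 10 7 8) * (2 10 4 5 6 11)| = 12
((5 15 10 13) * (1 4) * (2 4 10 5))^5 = (5 15)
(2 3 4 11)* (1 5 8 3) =(1 5 8 3 4 11 2) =[0, 5, 1, 4, 11, 8, 6, 7, 3, 9, 10, 2]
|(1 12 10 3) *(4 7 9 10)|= |(1 12 4 7 9 10 3)|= 7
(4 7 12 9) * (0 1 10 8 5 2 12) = [1, 10, 12, 3, 7, 2, 6, 0, 5, 4, 8, 11, 9] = (0 1 10 8 5 2 12 9 4 7)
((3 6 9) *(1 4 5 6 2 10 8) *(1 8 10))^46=(10)(1 9 4 3 5 2 6)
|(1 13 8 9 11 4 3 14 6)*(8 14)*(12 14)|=5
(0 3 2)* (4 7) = [3, 1, 0, 2, 7, 5, 6, 4] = (0 3 2)(4 7)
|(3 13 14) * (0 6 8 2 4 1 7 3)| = 10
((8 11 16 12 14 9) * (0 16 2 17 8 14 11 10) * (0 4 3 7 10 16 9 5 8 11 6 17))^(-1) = (0 2 11 17 6 12 16 8 5 14 9)(3 4 10 7)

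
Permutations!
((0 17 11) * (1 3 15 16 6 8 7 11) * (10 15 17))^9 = ((0 10 15 16 6 8 7 11)(1 3 17))^9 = (17)(0 10 15 16 6 8 7 11)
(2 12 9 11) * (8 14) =[0, 1, 12, 3, 4, 5, 6, 7, 14, 11, 10, 2, 9, 13, 8] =(2 12 9 11)(8 14)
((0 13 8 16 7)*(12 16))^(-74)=(0 16 8)(7 12 13)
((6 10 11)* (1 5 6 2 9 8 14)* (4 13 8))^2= ((1 5 6 10 11 2 9 4 13 8 14))^2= (1 6 11 9 13 14 5 10 2 4 8)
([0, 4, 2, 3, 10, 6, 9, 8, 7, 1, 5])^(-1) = (1 9 6 5 10 4)(7 8)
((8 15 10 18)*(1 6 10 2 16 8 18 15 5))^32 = ((18)(1 6 10 15 2 16 8 5))^32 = (18)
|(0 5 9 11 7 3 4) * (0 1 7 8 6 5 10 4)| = |(0 10 4 1 7 3)(5 9 11 8 6)| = 30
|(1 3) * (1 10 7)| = 4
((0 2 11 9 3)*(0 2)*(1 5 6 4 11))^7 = (1 2 3 9 11 4 6 5)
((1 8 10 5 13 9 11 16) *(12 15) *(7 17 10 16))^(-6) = (5 13 9 11 7 17 10)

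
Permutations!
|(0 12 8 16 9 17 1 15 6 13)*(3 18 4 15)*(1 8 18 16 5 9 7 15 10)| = 12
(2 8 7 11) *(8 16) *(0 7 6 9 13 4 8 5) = [7, 1, 16, 3, 8, 0, 9, 11, 6, 13, 10, 2, 12, 4, 14, 15, 5] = (0 7 11 2 16 5)(4 8 6 9 13)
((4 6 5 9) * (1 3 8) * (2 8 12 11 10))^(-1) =((1 3 12 11 10 2 8)(4 6 5 9))^(-1) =(1 8 2 10 11 12 3)(4 9 5 6)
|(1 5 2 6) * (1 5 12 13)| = |(1 12 13)(2 6 5)| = 3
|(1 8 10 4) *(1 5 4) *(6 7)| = |(1 8 10)(4 5)(6 7)| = 6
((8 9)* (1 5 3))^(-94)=((1 5 3)(8 9))^(-94)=(9)(1 3 5)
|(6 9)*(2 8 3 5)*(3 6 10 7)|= 8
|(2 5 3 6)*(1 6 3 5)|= 3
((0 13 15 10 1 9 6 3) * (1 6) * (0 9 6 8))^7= (0 15 8 13 10)(1 9 3 6)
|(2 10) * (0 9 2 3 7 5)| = 7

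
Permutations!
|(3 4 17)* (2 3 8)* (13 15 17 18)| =8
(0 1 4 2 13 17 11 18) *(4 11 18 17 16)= (0 1 11 17 18)(2 13 16 4)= [1, 11, 13, 3, 2, 5, 6, 7, 8, 9, 10, 17, 12, 16, 14, 15, 4, 18, 0]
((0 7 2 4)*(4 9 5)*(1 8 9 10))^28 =(0 7 2 10 1 8 9 5 4) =((0 7 2 10 1 8 9 5 4))^28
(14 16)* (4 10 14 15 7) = [0, 1, 2, 3, 10, 5, 6, 4, 8, 9, 14, 11, 12, 13, 16, 7, 15] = (4 10 14 16 15 7)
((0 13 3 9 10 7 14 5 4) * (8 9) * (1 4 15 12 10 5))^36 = (0 14 12 9 13 1 10 5 3 4 7 15 8)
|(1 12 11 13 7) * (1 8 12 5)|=|(1 5)(7 8 12 11 13)|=10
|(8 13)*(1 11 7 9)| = 4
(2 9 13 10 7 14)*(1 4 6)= (1 4 6)(2 9 13 10 7 14)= [0, 4, 9, 3, 6, 5, 1, 14, 8, 13, 7, 11, 12, 10, 2]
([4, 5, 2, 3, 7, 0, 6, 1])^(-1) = (0 5 1 7 4)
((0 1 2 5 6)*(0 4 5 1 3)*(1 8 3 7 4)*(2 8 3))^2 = (0 4 6 8 3 7 5 1 2)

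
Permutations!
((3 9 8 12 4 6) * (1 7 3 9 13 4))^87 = ((1 7 3 13 4 6 9 8 12))^87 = (1 9 13)(3 12 6)(4 7 8)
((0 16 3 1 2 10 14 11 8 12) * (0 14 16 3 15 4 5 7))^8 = ((0 3 1 2 10 16 15 4 5 7)(8 12 14 11))^8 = (0 5 15 10 1)(2 3 7 4 16)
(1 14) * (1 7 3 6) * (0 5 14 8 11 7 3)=[5, 8, 2, 6, 4, 14, 1, 0, 11, 9, 10, 7, 12, 13, 3]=(0 5 14 3 6 1 8 11 7)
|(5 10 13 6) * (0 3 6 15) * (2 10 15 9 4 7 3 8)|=12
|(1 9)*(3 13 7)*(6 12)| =|(1 9)(3 13 7)(6 12)| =6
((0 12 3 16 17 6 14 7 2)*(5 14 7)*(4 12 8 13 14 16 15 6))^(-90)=(0 12 13 15 5 7 17)(2 4 8 3 14 6 16)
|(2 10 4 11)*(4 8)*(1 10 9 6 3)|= |(1 10 8 4 11 2 9 6 3)|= 9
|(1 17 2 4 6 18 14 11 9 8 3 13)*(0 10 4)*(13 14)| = |(0 10 4 6 18 13 1 17 2)(3 14 11 9 8)| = 45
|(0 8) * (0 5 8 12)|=|(0 12)(5 8)|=2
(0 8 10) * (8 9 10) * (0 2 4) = (0 9 10 2 4) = [9, 1, 4, 3, 0, 5, 6, 7, 8, 10, 2]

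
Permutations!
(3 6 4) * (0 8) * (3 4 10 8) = (0 3 6 10 8) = [3, 1, 2, 6, 4, 5, 10, 7, 0, 9, 8]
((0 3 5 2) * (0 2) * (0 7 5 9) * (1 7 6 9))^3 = (0 7 9 1 6 3 5)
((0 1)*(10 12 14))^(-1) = ((0 1)(10 12 14))^(-1) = (0 1)(10 14 12)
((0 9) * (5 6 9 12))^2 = (0 5 9 12 6)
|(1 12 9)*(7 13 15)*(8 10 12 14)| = 6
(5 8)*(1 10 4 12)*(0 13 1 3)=(0 13 1 10 4 12 3)(5 8)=[13, 10, 2, 0, 12, 8, 6, 7, 5, 9, 4, 11, 3, 1]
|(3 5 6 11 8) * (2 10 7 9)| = |(2 10 7 9)(3 5 6 11 8)| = 20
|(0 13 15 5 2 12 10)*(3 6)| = 14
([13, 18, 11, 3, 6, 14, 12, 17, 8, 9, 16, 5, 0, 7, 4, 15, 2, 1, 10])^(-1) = (0 12 6 4 14 5 11 2 16 10 18 1 17 7 13)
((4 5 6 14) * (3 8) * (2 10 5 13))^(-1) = (2 13 4 14 6 5 10)(3 8)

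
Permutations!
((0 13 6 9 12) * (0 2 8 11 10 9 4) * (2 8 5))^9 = ((0 13 6 4)(2 5)(8 11 10 9 12))^9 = (0 13 6 4)(2 5)(8 12 9 10 11)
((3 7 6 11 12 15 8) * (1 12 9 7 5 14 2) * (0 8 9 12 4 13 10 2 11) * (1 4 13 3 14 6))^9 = (0 13 14 2 12 3 9 6 1 8 10 11 4 15 5 7)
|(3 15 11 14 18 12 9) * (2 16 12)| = 9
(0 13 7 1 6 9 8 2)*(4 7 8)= (0 13 8 2)(1 6 9 4 7)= [13, 6, 0, 3, 7, 5, 9, 1, 2, 4, 10, 11, 12, 8]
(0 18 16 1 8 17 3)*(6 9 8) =(0 18 16 1 6 9 8 17 3) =[18, 6, 2, 0, 4, 5, 9, 7, 17, 8, 10, 11, 12, 13, 14, 15, 1, 3, 16]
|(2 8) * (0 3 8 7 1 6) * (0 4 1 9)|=6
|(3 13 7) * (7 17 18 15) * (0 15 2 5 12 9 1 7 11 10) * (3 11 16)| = 15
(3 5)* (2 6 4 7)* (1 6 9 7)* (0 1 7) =(0 1 6 4 7 2 9)(3 5) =[1, 6, 9, 5, 7, 3, 4, 2, 8, 0]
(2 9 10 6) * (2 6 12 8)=(2 9 10 12 8)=[0, 1, 9, 3, 4, 5, 6, 7, 2, 10, 12, 11, 8]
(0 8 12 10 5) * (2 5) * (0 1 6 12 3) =(0 8 3)(1 6 12 10 2 5) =[8, 6, 5, 0, 4, 1, 12, 7, 3, 9, 2, 11, 10]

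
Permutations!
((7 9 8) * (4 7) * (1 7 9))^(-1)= (1 7)(4 8 9)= ((1 7)(4 9 8))^(-1)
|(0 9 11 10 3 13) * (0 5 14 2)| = 9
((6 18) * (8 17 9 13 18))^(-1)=(6 18 13 9 17 8)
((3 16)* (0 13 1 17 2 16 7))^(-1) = ((0 13 1 17 2 16 3 7))^(-1) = (0 7 3 16 2 17 1 13)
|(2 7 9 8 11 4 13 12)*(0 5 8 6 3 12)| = 6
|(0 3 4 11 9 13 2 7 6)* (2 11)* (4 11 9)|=|(0 3 11 4 2 7 6)(9 13)|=14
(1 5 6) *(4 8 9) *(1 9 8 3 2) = [0, 5, 1, 2, 3, 6, 9, 7, 8, 4] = (1 5 6 9 4 3 2)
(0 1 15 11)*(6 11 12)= (0 1 15 12 6 11)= [1, 15, 2, 3, 4, 5, 11, 7, 8, 9, 10, 0, 6, 13, 14, 12]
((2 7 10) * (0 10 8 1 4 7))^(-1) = (0 2 10)(1 8 7 4)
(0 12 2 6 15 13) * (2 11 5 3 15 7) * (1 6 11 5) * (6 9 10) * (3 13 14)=(0 12 5 13)(1 9 10 6 7 2 11)(3 15 14)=[12, 9, 11, 15, 4, 13, 7, 2, 8, 10, 6, 1, 5, 0, 3, 14]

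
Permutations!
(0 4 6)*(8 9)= (0 4 6)(8 9)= [4, 1, 2, 3, 6, 5, 0, 7, 9, 8]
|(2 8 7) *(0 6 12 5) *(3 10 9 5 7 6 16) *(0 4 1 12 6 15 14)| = |(0 16 3 10 9 5 4 1 12 7 2 8 15 14)| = 14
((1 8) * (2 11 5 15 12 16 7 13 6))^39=(1 8)(2 15 7)(5 16 6)(11 12 13)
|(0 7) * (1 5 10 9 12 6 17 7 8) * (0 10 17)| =|(0 8 1 5 17 7 10 9 12 6)| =10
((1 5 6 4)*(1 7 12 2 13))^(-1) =((1 5 6 4 7 12 2 13))^(-1) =(1 13 2 12 7 4 6 5)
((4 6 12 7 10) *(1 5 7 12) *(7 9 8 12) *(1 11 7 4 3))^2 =(1 9 12 6 7 3 5 8 4 11 10)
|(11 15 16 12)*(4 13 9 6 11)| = |(4 13 9 6 11 15 16 12)| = 8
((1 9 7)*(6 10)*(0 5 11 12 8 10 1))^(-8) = ((0 5 11 12 8 10 6 1 9 7))^(-8) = (0 11 8 6 9)(1 7 5 12 10)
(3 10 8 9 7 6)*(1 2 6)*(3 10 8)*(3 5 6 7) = [0, 2, 7, 8, 4, 6, 10, 1, 9, 3, 5] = (1 2 7)(3 8 9)(5 6 10)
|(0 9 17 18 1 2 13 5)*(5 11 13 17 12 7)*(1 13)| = 30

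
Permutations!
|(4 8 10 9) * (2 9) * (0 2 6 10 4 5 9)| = 2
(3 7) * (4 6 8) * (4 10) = (3 7)(4 6 8 10) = [0, 1, 2, 7, 6, 5, 8, 3, 10, 9, 4]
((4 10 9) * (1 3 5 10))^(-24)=(10)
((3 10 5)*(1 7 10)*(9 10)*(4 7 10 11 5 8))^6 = (1 11 4)(3 9 8)(5 7 10)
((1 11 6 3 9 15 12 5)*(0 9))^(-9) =(15)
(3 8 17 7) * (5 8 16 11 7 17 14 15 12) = (17)(3 16 11 7)(5 8 14 15 12) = [0, 1, 2, 16, 4, 8, 6, 3, 14, 9, 10, 7, 5, 13, 15, 12, 11, 17]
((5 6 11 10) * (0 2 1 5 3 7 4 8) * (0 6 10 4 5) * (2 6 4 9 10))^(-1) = (0 1 2 5 7 3 10 9 11 6)(4 8)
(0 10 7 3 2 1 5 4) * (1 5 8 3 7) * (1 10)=[1, 8, 5, 2, 0, 4, 6, 7, 3, 9, 10]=(10)(0 1 8 3 2 5 4)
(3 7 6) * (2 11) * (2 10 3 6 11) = (3 7 11 10) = [0, 1, 2, 7, 4, 5, 6, 11, 8, 9, 3, 10]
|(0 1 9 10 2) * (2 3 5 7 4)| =9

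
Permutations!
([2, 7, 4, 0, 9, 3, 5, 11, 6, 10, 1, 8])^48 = [0, 1, 2, 3, 4, 5, 6, 7, 8, 9, 10, 11]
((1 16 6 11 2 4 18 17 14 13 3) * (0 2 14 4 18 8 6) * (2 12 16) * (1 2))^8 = ((0 12 16)(2 18 17 4 8 6 11 14 13 3))^8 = (0 16 12)(2 13 11 8 17)(3 14 6 4 18)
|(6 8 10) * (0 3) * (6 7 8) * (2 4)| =6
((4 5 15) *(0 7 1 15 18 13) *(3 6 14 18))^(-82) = ((0 7 1 15 4 5 3 6 14 18 13))^(-82) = (0 3 7 6 1 14 15 18 4 13 5)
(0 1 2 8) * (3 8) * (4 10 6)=(0 1 2 3 8)(4 10 6)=[1, 2, 3, 8, 10, 5, 4, 7, 0, 9, 6]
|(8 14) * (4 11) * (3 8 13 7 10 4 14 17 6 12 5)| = 6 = |(3 8 17 6 12 5)(4 11 14 13 7 10)|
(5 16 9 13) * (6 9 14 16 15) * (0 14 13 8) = (0 14 16 13 5 15 6 9 8) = [14, 1, 2, 3, 4, 15, 9, 7, 0, 8, 10, 11, 12, 5, 16, 6, 13]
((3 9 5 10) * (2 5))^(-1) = (2 9 3 10 5)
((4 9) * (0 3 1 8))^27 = ((0 3 1 8)(4 9))^27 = (0 8 1 3)(4 9)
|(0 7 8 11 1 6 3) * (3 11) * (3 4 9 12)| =21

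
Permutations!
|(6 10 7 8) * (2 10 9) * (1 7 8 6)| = |(1 7 6 9 2 10 8)| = 7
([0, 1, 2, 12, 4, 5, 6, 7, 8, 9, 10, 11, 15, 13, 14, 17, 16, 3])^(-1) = (3 17 15 12)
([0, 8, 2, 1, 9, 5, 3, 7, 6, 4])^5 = (1 8 6 3)(4 9)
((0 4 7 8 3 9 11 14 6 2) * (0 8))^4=(0 4 7)(2 11 8 14 3 6 9)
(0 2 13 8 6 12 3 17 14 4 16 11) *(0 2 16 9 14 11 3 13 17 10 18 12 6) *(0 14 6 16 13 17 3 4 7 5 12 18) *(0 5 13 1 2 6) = (18)(0 1 2 3 10 5 12 17 11 6 16 4 9)(7 13 8 14) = [1, 2, 3, 10, 9, 12, 16, 13, 14, 0, 5, 6, 17, 8, 7, 15, 4, 11, 18]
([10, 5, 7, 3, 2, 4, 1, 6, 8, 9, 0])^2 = (10)(1 4 7)(2 6 5)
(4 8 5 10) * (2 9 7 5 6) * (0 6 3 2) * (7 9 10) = (0 6)(2 10 4 8 3)(5 7) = [6, 1, 10, 2, 8, 7, 0, 5, 3, 9, 4]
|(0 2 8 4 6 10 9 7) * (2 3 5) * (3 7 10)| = 6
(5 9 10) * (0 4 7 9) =[4, 1, 2, 3, 7, 0, 6, 9, 8, 10, 5] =(0 4 7 9 10 5)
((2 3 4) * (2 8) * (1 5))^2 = ((1 5)(2 3 4 8))^2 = (2 4)(3 8)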